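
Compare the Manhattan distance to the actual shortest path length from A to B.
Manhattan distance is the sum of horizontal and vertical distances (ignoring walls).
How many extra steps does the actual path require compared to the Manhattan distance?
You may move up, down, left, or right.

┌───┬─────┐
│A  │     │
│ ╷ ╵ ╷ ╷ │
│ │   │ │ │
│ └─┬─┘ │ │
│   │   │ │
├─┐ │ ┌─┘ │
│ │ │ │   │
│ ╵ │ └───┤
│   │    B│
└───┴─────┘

Manhattan distance: |4 - 0| + |4 - 0| = 8
Actual path length: 12
Extra steps: 12 - 8 = 4

Solution:

┌───┬─────┐
│A ↓│↱ ↓  │
│ ╷ ╵ ╷ ╷ │
│ │↳ ↑│↓│ │
│ └─┬─┘ │ │
│   │↓ ↲│ │
├─┐ │ ┌─┘ │
│ │ │↓│   │
│ ╵ │ └───┤
│   │↳ → B│
└───┴─────┘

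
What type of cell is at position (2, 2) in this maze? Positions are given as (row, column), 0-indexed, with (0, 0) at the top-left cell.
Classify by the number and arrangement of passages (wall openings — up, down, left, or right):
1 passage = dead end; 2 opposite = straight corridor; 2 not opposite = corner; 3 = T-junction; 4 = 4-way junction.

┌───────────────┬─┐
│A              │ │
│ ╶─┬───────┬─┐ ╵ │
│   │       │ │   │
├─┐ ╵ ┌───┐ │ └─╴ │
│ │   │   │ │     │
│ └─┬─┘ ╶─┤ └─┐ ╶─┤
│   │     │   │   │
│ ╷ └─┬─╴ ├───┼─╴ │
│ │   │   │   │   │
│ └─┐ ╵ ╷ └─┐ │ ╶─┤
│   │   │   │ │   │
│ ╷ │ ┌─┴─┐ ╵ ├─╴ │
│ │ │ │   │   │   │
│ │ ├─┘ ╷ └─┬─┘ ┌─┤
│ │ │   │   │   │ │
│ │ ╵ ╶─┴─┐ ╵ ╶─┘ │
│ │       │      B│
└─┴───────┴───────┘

Checking cell at (2, 2):
Number of passages: 2
Cell type: corner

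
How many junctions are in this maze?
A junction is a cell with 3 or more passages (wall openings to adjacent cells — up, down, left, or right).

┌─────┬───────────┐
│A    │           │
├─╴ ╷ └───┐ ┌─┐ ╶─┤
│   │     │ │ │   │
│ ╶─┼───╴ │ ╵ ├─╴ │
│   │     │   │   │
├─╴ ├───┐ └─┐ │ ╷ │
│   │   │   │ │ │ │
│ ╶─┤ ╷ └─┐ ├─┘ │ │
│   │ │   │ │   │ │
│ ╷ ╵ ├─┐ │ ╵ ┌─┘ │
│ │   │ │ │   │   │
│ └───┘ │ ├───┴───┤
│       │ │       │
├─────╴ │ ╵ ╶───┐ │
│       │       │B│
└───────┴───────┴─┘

Checking each cell for number of passages:

Junctions found (3+ passages):
  (0, 1): 3 passages
  (0, 5): 3 passages
  (0, 7): 3 passages
  (2, 4): 3 passages
  (2, 6): 3 passages
  (2, 8): 3 passages
  (4, 0): 3 passages
  (6, 3): 3 passages
  (7, 5): 3 passages
Total junctions: 9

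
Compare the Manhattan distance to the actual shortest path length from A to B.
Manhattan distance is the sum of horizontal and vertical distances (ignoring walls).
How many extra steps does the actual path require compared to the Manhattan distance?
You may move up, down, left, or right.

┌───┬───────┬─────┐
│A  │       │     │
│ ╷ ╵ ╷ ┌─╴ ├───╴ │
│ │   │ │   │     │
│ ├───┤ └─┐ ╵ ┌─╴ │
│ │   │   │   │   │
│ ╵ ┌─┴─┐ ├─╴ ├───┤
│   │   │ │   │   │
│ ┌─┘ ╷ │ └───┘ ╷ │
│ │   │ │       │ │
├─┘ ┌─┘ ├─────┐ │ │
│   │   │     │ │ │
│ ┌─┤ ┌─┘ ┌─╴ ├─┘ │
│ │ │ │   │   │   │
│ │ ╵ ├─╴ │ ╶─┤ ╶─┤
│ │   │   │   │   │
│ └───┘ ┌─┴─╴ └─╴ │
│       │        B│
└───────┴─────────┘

Manhattan distance: |8 - 0| + |8 - 0| = 16
Actual path length: 22
Extra steps: 22 - 16 = 6

Solution:

┌───┬───────┬─────┐
│A ↓│↱ ↓    │     │
│ ╷ ╵ ╷ ┌─╴ ├───╴ │
│ │↳ ↑│↓│   │     │
│ ├───┤ └─┐ ╵ ┌─╴ │
│ │   │↳ ↓│   │   │
│ ╵ ┌─┴─┐ ├─╴ ├───┤
│   │   │↓│   │↱ ↓│
│ ┌─┘ ╷ │ └───┘ ╷ │
│ │   │ │↳ → → ↑│↓│
├─┘ ┌─┘ ├─────┐ │ │
│   │   │     │ │↓│
│ ┌─┤ ┌─┘ ┌─╴ ├─┘ │
│ │ │ │   │   │↓ ↲│
│ │ ╵ ├─╴ │ ╶─┤ ╶─┤
│ │   │   │   │↳ ↓│
│ └───┘ ┌─┴─╴ └─╴ │
│       │        B│
└───────┴─────────┘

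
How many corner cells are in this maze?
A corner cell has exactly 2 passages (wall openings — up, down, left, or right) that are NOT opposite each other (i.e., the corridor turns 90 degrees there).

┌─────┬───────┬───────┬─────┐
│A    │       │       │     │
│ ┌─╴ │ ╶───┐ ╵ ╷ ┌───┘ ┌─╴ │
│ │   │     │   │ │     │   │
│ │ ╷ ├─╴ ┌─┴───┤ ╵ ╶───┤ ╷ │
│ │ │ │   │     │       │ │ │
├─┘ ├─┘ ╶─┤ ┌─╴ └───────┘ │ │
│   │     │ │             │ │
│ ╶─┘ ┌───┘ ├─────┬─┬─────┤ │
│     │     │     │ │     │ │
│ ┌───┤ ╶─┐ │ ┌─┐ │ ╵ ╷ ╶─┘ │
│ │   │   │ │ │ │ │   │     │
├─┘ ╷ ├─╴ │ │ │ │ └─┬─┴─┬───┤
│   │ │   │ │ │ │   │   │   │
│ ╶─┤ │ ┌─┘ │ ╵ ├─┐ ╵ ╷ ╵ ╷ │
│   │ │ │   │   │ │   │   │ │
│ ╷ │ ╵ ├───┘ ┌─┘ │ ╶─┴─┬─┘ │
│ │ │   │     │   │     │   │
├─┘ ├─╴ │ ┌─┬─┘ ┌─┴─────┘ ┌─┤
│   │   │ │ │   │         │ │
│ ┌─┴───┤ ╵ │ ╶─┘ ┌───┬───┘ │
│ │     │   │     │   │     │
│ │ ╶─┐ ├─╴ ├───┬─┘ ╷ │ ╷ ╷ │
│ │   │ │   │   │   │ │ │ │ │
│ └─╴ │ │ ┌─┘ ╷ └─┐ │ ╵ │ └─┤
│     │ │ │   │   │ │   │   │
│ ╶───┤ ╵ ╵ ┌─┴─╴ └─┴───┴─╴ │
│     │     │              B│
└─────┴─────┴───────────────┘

Counting corner cells (2 non-opposite passages):
Total corners: 94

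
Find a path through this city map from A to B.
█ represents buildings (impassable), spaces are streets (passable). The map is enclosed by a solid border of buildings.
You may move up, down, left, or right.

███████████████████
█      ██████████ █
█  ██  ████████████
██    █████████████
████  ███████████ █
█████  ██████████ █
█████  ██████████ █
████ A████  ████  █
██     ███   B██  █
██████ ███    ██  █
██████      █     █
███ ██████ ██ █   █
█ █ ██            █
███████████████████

Finding the shortest path from A to B:
Movement: cardinal only
Path length: 13 steps
Directions: down → right → down → down → right → right → right → right → up → up → right → right → right

Solution:

███████████████████
█      ██████████ █
█  ██  ████████████
██    █████████████
████  ███████████ █
█████  ██████████ █
█████  ██████████ █
████ A████  ████  █
██   ↳↓███↱→→B██  █
██████↓███↑   ██  █
██████↳→→→↑ █     █
███ ██████ ██ █   █
█ █ ██            █
███████████████████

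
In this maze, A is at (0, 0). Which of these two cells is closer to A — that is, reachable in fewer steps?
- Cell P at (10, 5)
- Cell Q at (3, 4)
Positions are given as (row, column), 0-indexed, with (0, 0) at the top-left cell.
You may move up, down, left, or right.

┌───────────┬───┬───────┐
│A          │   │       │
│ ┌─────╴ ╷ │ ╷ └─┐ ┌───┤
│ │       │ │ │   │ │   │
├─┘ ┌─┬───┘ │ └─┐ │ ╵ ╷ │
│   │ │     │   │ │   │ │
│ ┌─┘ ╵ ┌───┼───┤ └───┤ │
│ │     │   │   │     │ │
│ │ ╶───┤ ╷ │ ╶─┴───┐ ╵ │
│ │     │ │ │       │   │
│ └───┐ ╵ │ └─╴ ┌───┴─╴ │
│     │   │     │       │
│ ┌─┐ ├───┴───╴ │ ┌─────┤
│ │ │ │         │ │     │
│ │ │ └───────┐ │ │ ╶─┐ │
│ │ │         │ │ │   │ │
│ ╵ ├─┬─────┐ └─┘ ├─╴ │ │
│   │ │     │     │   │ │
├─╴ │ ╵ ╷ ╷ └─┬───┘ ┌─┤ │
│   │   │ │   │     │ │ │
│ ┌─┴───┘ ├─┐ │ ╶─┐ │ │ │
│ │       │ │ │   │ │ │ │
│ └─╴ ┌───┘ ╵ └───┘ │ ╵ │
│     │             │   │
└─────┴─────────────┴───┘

Shortest path A → P at (10, 5): 35 steps
Shortest path A → Q at (3, 4): 19 steps

Q is closer (19 steps vs 35 steps).

Path to P:

┌───────────┬───┬───────┐
│A → → → ↓  │   │       │
│ ┌─────╴ ╷ │ ╷ └─┐ ┌───┤
│ │↓ ← ← ↲│ │ │   │ │   │
├─┘ ┌─┬───┘ │ └─┐ │ ╵ ╷ │
│↓ ↲│ │     │   │ │   │ │
│ ┌─┘ ╵ ┌───┼───┤ └───┤ │
│↓│     │   │   │     │ │
│ │ ╶───┤ ╷ │ ╶─┴───┐ ╵ │
│↓│     │ │ │       │   │
│ └───┐ ╵ │ └─╴ ┌───┴─╴ │
│↓    │   │     │       │
│ ┌─┐ ├───┴───╴ │ ┌─────┤
│↓│ │ │         │ │     │
│ │ │ └───────┐ │ │ ╶─┐ │
│↓│ │         │ │ │   │ │
│ ╵ ├─┬─────┐ └─┘ ├─╴ │ │
│↳ ↓│ │  ↱ ↓│     │   │ │
├─╴ │ ╵ ╷ ╷ └─┬───┘ ┌─┤ │
│↓ ↲│   │↑│↳ ↓│     │ │ │
│ ┌─┴───┘ ├─┐ │ ╶─┐ │ │ │
│↓│  ↱ → ↑│P│↓│   │ │ │ │
│ └─╴ ┌───┘ ╵ └───┘ │ ╵ │
│↳ → ↑│    ↑ ↲      │   │
└─────┴─────────────┴───┘

Path to Q:

┌───────────┬───┬───────┐
│A → → → → ↓│   │       │
│ ┌─────╴ ╷ │ ╷ └─┐ ┌───┤
│ │       │↓│ │   │ │   │
├─┘ ┌─┬───┘ │ └─┐ │ ╵ ╷ │
│   │ │↓ ← ↲│   │ │   │ │
│ ┌─┘ ╵ ┌───┼───┤ └───┤ │
│ │↓ ← ↲│Q  │   │     │ │
│ │ ╶───┤ ╷ │ ╶─┴───┐ ╵ │
│ │↳ → ↓│↑│ │       │   │
│ └───┐ ╵ │ └─╴ ┌───┴─╴ │
│     │↳ ↑│     │       │
│ ┌─┐ ├───┴───╴ │ ┌─────┤
│ │ │ │         │ │     │
│ │ │ └───────┐ │ │ ╶─┐ │
│ │ │         │ │ │   │ │
│ ╵ ├─┬─────┐ └─┘ ├─╴ │ │
│   │ │     │     │   │ │
├─╴ │ ╵ ╷ ╷ └─┬───┘ ┌─┤ │
│   │   │ │   │     │ │ │
│ ┌─┴───┘ ├─┐ │ ╶─┐ │ │ │
│ │       │ │ │   │ │ │ │
│ └─╴ ┌───┘ ╵ └───┘ │ ╵ │
│     │             │   │
└─────┴─────────────┴───┘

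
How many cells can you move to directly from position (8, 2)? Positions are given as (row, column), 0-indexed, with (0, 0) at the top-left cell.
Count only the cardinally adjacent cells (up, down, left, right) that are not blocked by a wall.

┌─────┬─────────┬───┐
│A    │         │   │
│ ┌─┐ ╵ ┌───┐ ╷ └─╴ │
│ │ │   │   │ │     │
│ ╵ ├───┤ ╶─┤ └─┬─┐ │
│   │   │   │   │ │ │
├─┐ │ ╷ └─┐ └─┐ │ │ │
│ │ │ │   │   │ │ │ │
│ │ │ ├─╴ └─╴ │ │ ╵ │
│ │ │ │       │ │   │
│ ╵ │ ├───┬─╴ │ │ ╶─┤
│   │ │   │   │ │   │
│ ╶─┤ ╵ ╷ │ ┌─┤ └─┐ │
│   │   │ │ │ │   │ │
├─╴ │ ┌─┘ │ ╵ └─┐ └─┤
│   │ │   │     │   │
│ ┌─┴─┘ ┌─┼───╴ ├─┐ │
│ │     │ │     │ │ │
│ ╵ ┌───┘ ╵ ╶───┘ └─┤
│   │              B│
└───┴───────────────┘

Checking passable neighbors of (8, 2):
Neighbors: (8, 1), (8, 3)
Count: 2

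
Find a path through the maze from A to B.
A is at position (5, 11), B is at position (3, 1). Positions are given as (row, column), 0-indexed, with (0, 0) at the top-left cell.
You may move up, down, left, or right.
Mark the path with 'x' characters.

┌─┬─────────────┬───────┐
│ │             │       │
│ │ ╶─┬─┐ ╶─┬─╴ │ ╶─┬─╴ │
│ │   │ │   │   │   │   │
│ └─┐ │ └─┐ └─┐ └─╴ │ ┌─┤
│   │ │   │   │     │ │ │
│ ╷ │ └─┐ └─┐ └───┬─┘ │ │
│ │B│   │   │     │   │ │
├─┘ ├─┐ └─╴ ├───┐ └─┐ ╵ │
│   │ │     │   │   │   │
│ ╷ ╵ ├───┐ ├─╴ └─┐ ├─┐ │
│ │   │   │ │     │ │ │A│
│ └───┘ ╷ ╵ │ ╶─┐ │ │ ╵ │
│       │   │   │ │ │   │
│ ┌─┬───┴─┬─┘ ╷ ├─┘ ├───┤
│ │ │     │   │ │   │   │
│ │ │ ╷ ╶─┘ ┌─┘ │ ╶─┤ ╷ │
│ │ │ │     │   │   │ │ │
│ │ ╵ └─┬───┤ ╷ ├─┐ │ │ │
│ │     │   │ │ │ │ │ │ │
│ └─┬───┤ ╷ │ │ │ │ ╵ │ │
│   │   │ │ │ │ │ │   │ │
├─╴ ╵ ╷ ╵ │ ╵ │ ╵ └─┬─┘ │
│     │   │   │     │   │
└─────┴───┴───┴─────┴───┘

Finding the shortest path from (5, 11) to (3, 1):
Path length: 44 steps
Directions: up → left → up → up → up → right → up → left → left → left → down → right → down → left → left → up → up → left → left → left → left → left → left → down → right → down → down → right → down → right → right → down → down → left → up → left → down → left → left → left → up → up → right → up

Solution:

┌─┬─────────────┬───────┐
│ │x x x x x x x│x x x x│
│ │ ╶─┬─┐ ╶─┬─╴ │ ╶─┬─╴ │
│ │x x│ │   │  x│x x│x x│
│ └─┐ │ └─┐ └─┐ └─╴ │ ┌─┤
│   │x│   │   │x x x│x│ │
│ ╷ │ └─┐ └─┐ └───┬─┘ │ │
│ │B│x x│   │     │  x│ │
├─┘ ├─┐ └─╴ ├───┐ └─┐ ╵ │
│x x│ │x x x│   │   │x x│
│ ╷ ╵ ├───┐ ├─╴ └─┐ ├─┐ │
│x│   │x x│x│     │ │ │A│
│ └───┘ ╷ ╵ │ ╶─┐ │ │ ╵ │
│x x x x│x x│   │ │ │   │
│ ┌─┬───┴─┬─┘ ╷ ├─┘ ├───┤
│ │ │     │   │ │   │   │
│ │ │ ╷ ╶─┘ ┌─┘ │ ╶─┤ ╷ │
│ │ │ │     │   │   │ │ │
│ │ ╵ └─┬───┤ ╷ ├─┐ │ │ │
│ │     │   │ │ │ │ │ │ │
│ └─┬───┤ ╷ │ │ │ │ ╵ │ │
│   │   │ │ │ │ │ │   │ │
├─╴ ╵ ╷ ╵ │ ╵ │ ╵ └─┬─┘ │
│     │   │   │     │   │
└─────┴───┴───┴─────┴───┘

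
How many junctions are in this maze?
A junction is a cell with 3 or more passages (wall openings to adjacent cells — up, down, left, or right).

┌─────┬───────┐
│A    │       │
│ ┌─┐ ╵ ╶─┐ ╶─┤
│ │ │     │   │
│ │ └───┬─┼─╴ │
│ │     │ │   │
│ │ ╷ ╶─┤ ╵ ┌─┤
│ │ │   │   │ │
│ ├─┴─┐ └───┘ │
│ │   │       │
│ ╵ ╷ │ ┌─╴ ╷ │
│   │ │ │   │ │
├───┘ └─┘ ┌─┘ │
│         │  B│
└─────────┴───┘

Checking each cell for number of passages:

Junctions found (3+ passages):
  (0, 5): 3 passages
  (1, 3): 3 passages
  (2, 1): 3 passages
  (2, 2): 3 passages
  (4, 3): 3 passages
  (4, 5): 3 passages
  (4, 6): 3 passages
  (6, 2): 3 passages
Total junctions: 8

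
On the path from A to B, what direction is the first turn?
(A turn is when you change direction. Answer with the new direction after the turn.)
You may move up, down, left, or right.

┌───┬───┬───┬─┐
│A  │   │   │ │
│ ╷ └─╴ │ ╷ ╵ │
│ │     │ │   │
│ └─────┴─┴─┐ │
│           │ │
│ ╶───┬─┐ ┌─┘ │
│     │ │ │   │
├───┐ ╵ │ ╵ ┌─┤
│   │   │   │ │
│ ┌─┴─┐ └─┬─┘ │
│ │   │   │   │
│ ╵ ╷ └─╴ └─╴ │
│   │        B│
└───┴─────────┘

Directions: down, down, down, right, right, down, right, down, right, down, right, right
First turn direction: right

Solution:

┌───┬───┬───┬─┐
│A  │   │   │ │
│ ╷ └─╴ │ ╷ ╵ │
│↓│     │ │   │
│ └─────┴─┴─┐ │
│↓          │ │
│ ╶───┬─┐ ┌─┘ │
│↳ → ↓│ │ │   │
├───┐ ╵ │ ╵ ┌─┤
│   │↳ ↓│   │ │
│ ┌─┴─┐ └─┬─┘ │
│ │   │↳ ↓│   │
│ ╵ ╷ └─╴ └─╴ │
│   │    ↳ → B│
└───┴─────────┘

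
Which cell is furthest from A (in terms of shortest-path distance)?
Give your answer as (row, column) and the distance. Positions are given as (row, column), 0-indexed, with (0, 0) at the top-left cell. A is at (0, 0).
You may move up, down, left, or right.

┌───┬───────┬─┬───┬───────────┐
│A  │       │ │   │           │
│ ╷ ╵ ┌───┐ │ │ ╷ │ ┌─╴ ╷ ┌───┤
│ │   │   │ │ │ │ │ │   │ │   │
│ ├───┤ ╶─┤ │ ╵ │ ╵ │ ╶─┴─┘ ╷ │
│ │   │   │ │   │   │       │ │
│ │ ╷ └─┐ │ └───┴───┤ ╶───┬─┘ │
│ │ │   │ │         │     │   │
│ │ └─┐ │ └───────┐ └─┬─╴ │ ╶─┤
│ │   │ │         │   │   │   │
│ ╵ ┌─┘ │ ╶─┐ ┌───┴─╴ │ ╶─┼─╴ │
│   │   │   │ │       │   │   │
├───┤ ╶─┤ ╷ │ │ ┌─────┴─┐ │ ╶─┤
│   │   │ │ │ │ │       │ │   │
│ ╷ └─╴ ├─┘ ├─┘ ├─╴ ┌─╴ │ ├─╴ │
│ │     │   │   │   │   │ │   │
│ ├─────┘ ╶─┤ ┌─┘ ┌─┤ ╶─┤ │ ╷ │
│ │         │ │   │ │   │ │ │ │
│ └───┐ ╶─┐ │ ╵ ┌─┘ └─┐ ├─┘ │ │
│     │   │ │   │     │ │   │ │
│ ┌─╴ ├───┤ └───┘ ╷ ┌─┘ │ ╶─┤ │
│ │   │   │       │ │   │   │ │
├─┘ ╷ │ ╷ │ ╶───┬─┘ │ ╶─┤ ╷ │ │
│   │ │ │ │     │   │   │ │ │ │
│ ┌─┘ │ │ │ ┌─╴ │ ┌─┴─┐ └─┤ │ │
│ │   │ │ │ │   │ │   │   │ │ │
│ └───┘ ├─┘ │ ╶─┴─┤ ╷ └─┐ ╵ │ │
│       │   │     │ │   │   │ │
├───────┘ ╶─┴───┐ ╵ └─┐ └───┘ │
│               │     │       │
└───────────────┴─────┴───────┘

Computing BFS distances from A to all cells:
Furthest cell: (1, 4)
Distance: 95 steps

Path from A to the furthest cell:

┌───┬───────┬─┬───┬───────────┐
│A ↓│↱ → → ↓│ │   │           │
│ ╷ ╵ ┌───┐ │ │ ╷ │ ┌─╴ ╷ ┌───┤
│ │↳ ↑│↱ B│↓│ │ │ │ │   │ │   │
│ ├───┤ ╶─┤ │ ╵ │ ╵ │ ╶─┴─┘ ╷ │
│ │   │↑ ↰│↓│   │   │       │ │
│ │ ╷ └─┐ │ └───┴───┤ ╶───┬─┘ │
│ │ │   │↑│↳ → → → ↓│     │   │
│ │ └─┐ │ └───────┐ └─┬─╴ │ ╶─┤
│ │   │ │↑        │↳ ↓│   │   │
│ ╵ ┌─┘ │ ╶─┐ ┌───┴─╴ │ ╶─┼─╴ │
│   │   │↑ ↰│ │↓ ← ← ↲│   │   │
├───┤ ╶─┤ ╷ │ │ ┌─────┴─┐ │ ╶─┤
│   │   │ │↑│ │↓│  ↱ → ↓│ │   │
│ ╷ └─╴ ├─┘ ├─┘ ├─╴ ┌─╴ │ ├─╴ │
│ │     │↱ ↑│↓ ↲│↱ ↑│↓ ↲│ │↱ ↓│
│ ├─────┘ ╶─┤ ┌─┘ ┌─┤ ╶─┤ │ ╷ │
│ │      ↑ ↰│↓│↱ ↑│ │↳ ↓│ │↑│↓│
│ └───┐ ╶─┐ │ ╵ ┌─┘ └─┐ ├─┘ │ │
│     │   │↑│↳ ↑│     │↓│↱ ↑│↓│
│ ┌─╴ ├───┤ └───┘ ╷ ┌─┘ │ ╶─┤ │
│ │   │   │↑      │ │↓ ↲│↑ ↰│↓│
├─┘ ╷ │ ╷ │ ╶───┬─┘ │ ╶─┤ ╷ │ │
│   │ │ │ │↑ ← ↰│   │↳ ↓│ │↑│↓│
│ ┌─┘ │ │ │ ┌─╴ │ ┌─┴─┐ └─┤ │ │
│ │   │ │ │ │↱ ↑│ │↓ ↰│↳ ↓│↑│↓│
│ └───┘ ├─┘ │ ╶─┴─┤ ╷ └─┐ ╵ │ │
│       │   │↑ ← ↰│↓│↑ ↰│↳ ↑│↓│
├───────┘ ╶─┴───┐ ╵ └─┐ └───┘ │
│               │↑ ↲  │↑ ← ← ↲│
└───────────────┴─────┴───────┘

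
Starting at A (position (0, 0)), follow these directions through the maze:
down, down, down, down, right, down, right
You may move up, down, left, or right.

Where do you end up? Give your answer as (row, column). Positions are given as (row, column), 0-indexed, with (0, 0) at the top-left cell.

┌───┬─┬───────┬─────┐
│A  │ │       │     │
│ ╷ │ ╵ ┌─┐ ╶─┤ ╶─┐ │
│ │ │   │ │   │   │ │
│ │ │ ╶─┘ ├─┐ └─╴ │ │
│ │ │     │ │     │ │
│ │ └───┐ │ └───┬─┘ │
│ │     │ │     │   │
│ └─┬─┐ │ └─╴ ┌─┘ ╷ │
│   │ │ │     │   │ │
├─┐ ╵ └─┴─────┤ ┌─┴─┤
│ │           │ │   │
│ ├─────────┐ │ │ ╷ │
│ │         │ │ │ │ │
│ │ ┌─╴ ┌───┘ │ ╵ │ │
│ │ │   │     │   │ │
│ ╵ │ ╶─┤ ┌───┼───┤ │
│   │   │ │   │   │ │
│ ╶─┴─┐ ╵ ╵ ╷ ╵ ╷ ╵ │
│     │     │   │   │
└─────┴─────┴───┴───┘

Following directions step by step:
Start: (0, 0)
  down: (0, 0) → (1, 0)
  down: (1, 0) → (2, 0)
  down: (2, 0) → (3, 0)
  down: (3, 0) → (4, 0)
  right: (4, 0) → (4, 1)
  down: (4, 1) → (5, 1)
  right: (5, 1) → (5, 2)
Final position: (5, 2)

Path taken:

┌───┬─┬───────┬─────┐
│A  │ │       │     │
│ ╷ │ ╵ ┌─┐ ╶─┤ ╶─┐ │
│↓│ │   │ │   │   │ │
│ │ │ ╶─┘ ├─┐ └─╴ │ │
│↓│ │     │ │     │ │
│ │ └───┐ │ └───┬─┘ │
│↓│     │ │     │   │
│ └─┬─┐ │ └─╴ ┌─┘ ╷ │
│↳ ↓│ │ │     │   │ │
├─┐ ╵ └─┴─────┤ ┌─┴─┤
│ │↳ B        │ │   │
│ ├─────────┐ │ │ ╷ │
│ │         │ │ │ │ │
│ │ ┌─╴ ┌───┘ │ ╵ │ │
│ │ │   │     │   │ │
│ ╵ │ ╶─┤ ┌───┼───┤ │
│   │   │ │   │   │ │
│ ╶─┴─┐ ╵ ╵ ╷ ╵ ╷ ╵ │
│     │     │   │   │
└─────┴─────┴───┴───┘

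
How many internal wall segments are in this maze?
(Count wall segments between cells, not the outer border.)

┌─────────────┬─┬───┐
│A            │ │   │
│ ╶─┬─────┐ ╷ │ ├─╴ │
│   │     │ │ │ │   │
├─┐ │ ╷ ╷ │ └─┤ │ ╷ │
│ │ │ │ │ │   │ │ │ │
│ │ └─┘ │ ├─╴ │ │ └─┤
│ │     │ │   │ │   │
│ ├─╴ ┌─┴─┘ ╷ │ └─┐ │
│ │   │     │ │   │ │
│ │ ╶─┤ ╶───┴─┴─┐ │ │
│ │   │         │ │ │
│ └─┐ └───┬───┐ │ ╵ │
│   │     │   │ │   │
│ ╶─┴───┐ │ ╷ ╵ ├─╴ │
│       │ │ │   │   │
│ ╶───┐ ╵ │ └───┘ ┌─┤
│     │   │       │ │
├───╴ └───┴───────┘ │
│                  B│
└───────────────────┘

Counting internal wall segments:
Total internal walls: 81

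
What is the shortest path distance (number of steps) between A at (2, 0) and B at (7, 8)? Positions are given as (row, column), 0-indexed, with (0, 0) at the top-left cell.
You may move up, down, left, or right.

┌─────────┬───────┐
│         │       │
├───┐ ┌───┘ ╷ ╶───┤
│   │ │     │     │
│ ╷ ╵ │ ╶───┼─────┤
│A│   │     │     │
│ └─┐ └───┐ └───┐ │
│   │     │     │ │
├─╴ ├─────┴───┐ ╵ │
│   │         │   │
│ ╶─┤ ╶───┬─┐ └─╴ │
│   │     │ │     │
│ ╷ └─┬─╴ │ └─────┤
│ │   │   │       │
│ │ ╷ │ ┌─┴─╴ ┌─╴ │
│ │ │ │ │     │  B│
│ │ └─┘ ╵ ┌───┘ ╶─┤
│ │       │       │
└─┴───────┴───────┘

Finding path from (2, 0) to (7, 8):
Path: (2,0) → (3,0) → (3,1) → (4,1) → (4,0) → (5,0) → (5,1) → (6,1) → (7,1) → (8,1) → (8,2) → (8,3) → (8,4) → (7,4) → (7,5) → (7,6) → (6,6) → (6,7) → (6,8) → (7,8)
Distance: 19 steps

Solution:

┌─────────┬───────┐
│         │       │
├───┐ ┌───┘ ╷ ╶───┤
│   │ │     │     │
│ ╷ ╵ │ ╶───┼─────┤
│A│   │     │     │
│ └─┐ └───┐ └───┐ │
│↳ ↓│     │     │ │
├─╴ ├─────┴───┐ ╵ │
│↓ ↲│         │   │
│ ╶─┤ ╶───┬─┐ └─╴ │
│↳ ↓│     │ │     │
│ ╷ └─┬─╴ │ └─────┤
│ │↓  │   │  ↱ → ↓│
│ │ ╷ │ ┌─┴─╴ ┌─╴ │
│ │↓│ │ │↱ → ↑│  B│
│ │ └─┘ ╵ ┌───┘ ╶─┤
│ │↳ → → ↑│       │
└─┴───────┴───────┘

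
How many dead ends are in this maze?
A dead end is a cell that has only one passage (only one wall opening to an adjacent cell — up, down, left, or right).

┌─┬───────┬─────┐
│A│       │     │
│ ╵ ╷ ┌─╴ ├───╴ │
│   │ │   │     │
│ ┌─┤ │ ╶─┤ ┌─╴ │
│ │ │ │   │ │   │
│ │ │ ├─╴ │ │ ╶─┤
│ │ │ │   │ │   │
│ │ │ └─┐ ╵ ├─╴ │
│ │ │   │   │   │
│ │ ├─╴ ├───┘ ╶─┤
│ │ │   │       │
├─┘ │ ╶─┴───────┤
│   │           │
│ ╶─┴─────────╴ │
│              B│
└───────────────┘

Checking each cell for number of passages:

Dead ends found at positions:
  (0, 0)
  (0, 5)
  (2, 1)
  (3, 3)
  (5, 0)
  (5, 4)
  (5, 7)
Total dead ends: 7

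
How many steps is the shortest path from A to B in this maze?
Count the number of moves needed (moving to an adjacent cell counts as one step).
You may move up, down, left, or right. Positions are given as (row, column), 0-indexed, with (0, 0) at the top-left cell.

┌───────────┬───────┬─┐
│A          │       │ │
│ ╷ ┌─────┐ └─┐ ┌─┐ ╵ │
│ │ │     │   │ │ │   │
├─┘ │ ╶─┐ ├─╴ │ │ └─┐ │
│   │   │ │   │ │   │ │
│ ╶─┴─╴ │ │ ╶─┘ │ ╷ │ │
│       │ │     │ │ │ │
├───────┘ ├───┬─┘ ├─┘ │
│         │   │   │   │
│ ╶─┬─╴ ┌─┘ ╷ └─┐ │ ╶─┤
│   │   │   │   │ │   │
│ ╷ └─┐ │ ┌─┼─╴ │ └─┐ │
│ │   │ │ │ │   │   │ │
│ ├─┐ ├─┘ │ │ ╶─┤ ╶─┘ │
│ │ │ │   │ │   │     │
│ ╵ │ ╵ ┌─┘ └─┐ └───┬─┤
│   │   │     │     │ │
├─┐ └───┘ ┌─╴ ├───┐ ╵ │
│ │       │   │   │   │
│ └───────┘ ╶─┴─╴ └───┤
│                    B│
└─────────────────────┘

Using BFS to find shortest path:
Start: (0, 0), End: (10, 10)
Path found:
(0,0) → (0,1) → (1,1) → (2,1) → (2,0) → (3,0) → (3,1) → (3,2) → (3,3) → (2,3) → (2,2) → (1,2) → (1,3) → (1,4) → (2,4) → (3,4) → (4,4) → (4,3) → (4,2) → (4,1) → (4,0) → (5,0) → (6,0) → (7,0) → (8,0) → (8,1) → (9,1) → (9,2) → (9,3) → (9,4) → (8,4) → (8,5) → (8,6) → (9,6) → (9,5) → (10,5) → (10,6) → (10,7) → (10,8) → (10,9) → (10,10)
Number of steps: 40

Solution:

┌───────────┬───────┬─┐
│A ↓        │       │ │
│ ╷ ┌─────┐ └─┐ ┌─┐ ╵ │
│ │↓│↱ → ↓│   │ │ │   │
├─┘ │ ╶─┐ ├─╴ │ │ └─┐ │
│↓ ↲│↑ ↰│↓│   │ │   │ │
│ ╶─┴─╴ │ │ ╶─┘ │ ╷ │ │
│↳ → → ↑│↓│     │ │ │ │
├───────┘ ├───┬─┘ ├─┘ │
│↓ ← ← ← ↲│   │   │   │
│ ╶─┬─╴ ┌─┘ ╷ └─┐ │ ╶─┤
│↓  │   │   │   │ │   │
│ ╷ └─┐ │ ┌─┼─╴ │ └─┐ │
│↓│   │ │ │ │   │   │ │
│ ├─┐ ├─┘ │ │ ╶─┤ ╶─┘ │
│↓│ │ │   │ │   │     │
│ ╵ │ ╵ ┌─┘ └─┐ └───┬─┤
│↳ ↓│   │↱ → ↓│     │ │
├─┐ └───┘ ┌─╴ ├───┐ ╵ │
│ │↳ → → ↑│↓ ↲│   │   │
│ └───────┘ ╶─┴─╴ └───┤
│          ↳ → → → → B│
└─────────────────────┘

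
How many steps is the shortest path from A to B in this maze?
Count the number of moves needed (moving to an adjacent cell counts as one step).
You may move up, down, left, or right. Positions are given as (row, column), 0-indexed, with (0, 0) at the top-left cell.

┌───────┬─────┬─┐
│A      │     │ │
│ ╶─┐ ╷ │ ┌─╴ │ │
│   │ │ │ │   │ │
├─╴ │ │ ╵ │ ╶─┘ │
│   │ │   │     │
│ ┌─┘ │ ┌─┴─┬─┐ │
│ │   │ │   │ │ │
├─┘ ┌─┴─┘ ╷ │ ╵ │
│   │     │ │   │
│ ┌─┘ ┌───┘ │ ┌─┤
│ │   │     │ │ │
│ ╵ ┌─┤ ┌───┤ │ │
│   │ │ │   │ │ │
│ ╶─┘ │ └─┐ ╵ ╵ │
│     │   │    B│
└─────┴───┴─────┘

Using BFS to find shortest path:
Start: (0, 0), End: (7, 7)
Path found:
(0,0) → (0,1) → (0,2) → (0,3) → (1,3) → (2,3) → (2,4) → (1,4) → (0,4) → (0,5) → (0,6) → (1,6) → (1,5) → (2,5) → (2,6) → (2,7) → (3,7) → (4,7) → (4,6) → (5,6) → (6,6) → (7,6) → (7,7)
Number of steps: 22

Solution:

┌───────┬─────┬─┐
│A → → ↓│↱ → ↓│ │
│ ╶─┐ ╷ │ ┌─╴ │ │
│   │ │↓│↑│↓ ↲│ │
├─╴ │ │ ╵ │ ╶─┘ │
│   │ │↳ ↑│↳ → ↓│
│ ┌─┘ │ ┌─┴─┬─┐ │
│ │   │ │   │ │↓│
├─┘ ┌─┴─┘ ╷ │ ╵ │
│   │     │ │↓ ↲│
│ ┌─┘ ┌───┘ │ ┌─┤
│ │   │     │↓│ │
│ ╵ ┌─┤ ┌───┤ │ │
│   │ │ │   │↓│ │
│ ╶─┘ │ └─┐ ╵ ╵ │
│     │   │  ↳ B│
└─────┴───┴─────┘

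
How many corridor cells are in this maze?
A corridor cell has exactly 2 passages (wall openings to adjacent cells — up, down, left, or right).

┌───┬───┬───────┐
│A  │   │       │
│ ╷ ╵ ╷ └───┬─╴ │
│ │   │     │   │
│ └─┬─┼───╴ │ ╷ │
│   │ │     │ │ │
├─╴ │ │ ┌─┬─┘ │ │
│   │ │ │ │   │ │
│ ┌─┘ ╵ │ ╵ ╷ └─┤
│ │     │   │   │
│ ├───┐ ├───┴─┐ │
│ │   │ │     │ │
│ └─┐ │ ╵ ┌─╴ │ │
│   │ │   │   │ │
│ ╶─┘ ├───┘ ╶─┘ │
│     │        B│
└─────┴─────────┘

Counting cells with exactly 2 passages:
Total corridor cells: 50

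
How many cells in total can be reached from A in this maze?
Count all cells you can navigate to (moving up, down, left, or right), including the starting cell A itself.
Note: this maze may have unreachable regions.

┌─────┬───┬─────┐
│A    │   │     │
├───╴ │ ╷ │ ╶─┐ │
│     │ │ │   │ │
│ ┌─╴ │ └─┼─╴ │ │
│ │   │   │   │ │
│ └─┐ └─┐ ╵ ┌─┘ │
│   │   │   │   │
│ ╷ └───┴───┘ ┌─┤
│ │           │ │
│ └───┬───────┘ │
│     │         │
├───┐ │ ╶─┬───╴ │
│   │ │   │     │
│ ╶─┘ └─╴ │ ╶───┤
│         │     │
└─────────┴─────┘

Using BFS/flood-fill to find all reachable cells from A:
Maze size: 8 × 8 = 64 total cells
All cells are reachable — the maze is fully connected.
Reachable cells: 64

Reachable region (· marks reachable cells):

┌─────┬───┬─────┐
│A · ·│· ·│· · ·│
├───╴ │ ╷ │ ╶─┐ │
│· · ·│·│·│· ·│·│
│ ┌─╴ │ └─┼─╴ │ │
│·│· ·│· ·│· ·│·│
│ └─┐ └─┐ ╵ ┌─┘ │
│· ·│· ·│· ·│· ·│
│ ╷ └───┴───┘ ┌─┤
│·│· · · · · ·│·│
│ └───┬───────┘ │
│· · ·│· · · · ·│
├───┐ │ ╶─┬───╴ │
│· ·│·│· ·│· · ·│
│ ╶─┘ └─╴ │ ╶───┤
│· · · · ·│· · ·│
└─────────┴─────┘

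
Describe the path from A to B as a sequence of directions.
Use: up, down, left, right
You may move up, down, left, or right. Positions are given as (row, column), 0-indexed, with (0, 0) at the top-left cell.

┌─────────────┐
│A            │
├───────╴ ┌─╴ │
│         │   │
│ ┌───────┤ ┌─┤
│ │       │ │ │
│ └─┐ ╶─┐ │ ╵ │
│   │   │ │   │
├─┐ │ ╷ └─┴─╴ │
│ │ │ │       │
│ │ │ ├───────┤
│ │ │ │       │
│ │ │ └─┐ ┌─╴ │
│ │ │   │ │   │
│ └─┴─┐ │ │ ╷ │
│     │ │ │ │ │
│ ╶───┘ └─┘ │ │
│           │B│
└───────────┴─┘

Finding the path and converting it to directions:
Path through cells: (0,0) → (0,1) → (0,2) → (0,3) → (0,4) → (0,5) → (0,6) → (1,6) → (1,5) → (2,5) → (3,5) → (3,6) → (4,6) → (4,5) → (4,4) → (4,3) → (3,3) → (3,2) → (4,2) → (5,2) → (6,2) → (6,3) → (7,3) → (8,3) → (8,4) → (8,5) → (7,5) → (6,5) → (6,6) → (7,6) → (8,6)
Directions: right, right, right, right, right, right, down, left, down, down, right, down, left, left, left, up, left, down, down, down, right, down, down, right, right, up, up, right, down, down

Solution:

┌─────────────┐
│A → → → → → ↓│
├───────╴ ┌─╴ │
│         │↓ ↲│
│ ┌───────┤ ┌─┤
│ │       │↓│ │
│ └─┐ ╶─┐ │ ╵ │
│   │↓ ↰│ │↳ ↓│
├─┐ │ ╷ └─┴─╴ │
│ │ │↓│↑ ← ← ↲│
│ │ │ ├───────┤
│ │ │↓│       │
│ │ │ └─┐ ┌─╴ │
│ │ │↳ ↓│ │↱ ↓│
│ └─┴─┐ │ │ ╷ │
│     │↓│ │↑│↓│
│ ╶───┘ └─┘ │ │
│      ↳ → ↑│B│
└───────────┴─┘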